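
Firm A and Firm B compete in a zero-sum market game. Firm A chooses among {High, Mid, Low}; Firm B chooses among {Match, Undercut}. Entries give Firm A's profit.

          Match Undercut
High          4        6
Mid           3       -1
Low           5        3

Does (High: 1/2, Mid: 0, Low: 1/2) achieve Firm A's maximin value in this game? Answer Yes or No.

Against Match this mix gives (1/2)·4 + (1/2)·5 = 9/2.
Against Undercut this mix gives (1/2)·6 + (1/2)·3 = 9/2.
All of Firm B's active replies (Match, Undercut) yield 9/2, and no column does worse for Firm A. The mix makes Firm B indifferent and guarantees 9/2, so it is optimal.

Yes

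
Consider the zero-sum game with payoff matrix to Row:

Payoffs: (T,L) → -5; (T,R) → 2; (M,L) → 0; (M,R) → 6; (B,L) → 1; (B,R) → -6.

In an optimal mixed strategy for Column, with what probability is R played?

1/13

Row minima: T → -5, M → 0, B → -6; maximin = 0.
Column maxima: L → 1, R → 6; minimax = 1.
0 ≠ 1, so there is no saddle point; optimal play is mixed.
T is strictly dominated by M, so Row never plays it.
On the remaining 2×2 (M, B vs L, R):
Let Row play M with probability p. Expected payoff against L: 0p + 1(1−p) = −p + 1; against R: 6p + (-6)(1−p) = 12p − 6.
Setting these equal: −p + 1 = 12p − 6 ⇒ −13p = -7 ⇒ p = 7/13, and the value is (-1)·(7/13) + 1 = 6/13.
For Column: with q = P(L), equating M's and B's payoffs gives −6q + 6 = 7q − 6 ⇒ q = 12/13.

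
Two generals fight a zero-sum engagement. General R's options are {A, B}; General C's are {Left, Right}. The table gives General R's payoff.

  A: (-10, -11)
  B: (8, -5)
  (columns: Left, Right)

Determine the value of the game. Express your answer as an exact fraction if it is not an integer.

-5

Row minima: A → -11, B → -5; maximin = -5.
Column maxima: Left → 8, Right → -5; minimax = -5.
Since maximin = minimax = -5, there is a saddle point and the value is -5.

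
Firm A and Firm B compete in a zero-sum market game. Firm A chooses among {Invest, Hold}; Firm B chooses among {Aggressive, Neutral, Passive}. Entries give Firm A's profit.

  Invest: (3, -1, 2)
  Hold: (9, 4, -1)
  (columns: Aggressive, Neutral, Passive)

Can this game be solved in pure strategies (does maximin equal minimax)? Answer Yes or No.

Row minima: Invest → -1, Hold → -1; maximin = -1.
Column maxima: Aggressive → 9, Neutral → 4, Passive → 2; minimax = 2.
-1 ≠ 2, so no pure-strategy equilibrium exists.

No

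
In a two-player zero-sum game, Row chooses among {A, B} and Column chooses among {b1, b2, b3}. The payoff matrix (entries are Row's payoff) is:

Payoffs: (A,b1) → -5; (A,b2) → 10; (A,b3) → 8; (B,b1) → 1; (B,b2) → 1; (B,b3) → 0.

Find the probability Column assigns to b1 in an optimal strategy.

Row minima: A → -5, B → 0; maximin = 0.
Column maxima: b1 → 1, b2 → 10, b3 → 8; minimax = 1.
0 ≠ 1, so there is no saddle point; optimal play is mixed.
b2 is strictly dominated by b3 (it gives Row strictly more in every row), so Column never plays it.
On the remaining 2×2 (A, B vs b1, b3):
Let Row play A with probability p. Expected payoff against b1: (-5)p + 1(1−p) = −6p + 1; against b3: 8p + 0(1−p) = 8p.
Setting these equal: −6p + 1 = 8p ⇒ −14p = -1 ⇒ p = 1/14, and the value is (-6)·(1/14) + 1 = 4/7.
For Column: with q = P(b1), equating A's and B's payoffs gives −13q + 8 = q ⇒ q = 4/7.

4/7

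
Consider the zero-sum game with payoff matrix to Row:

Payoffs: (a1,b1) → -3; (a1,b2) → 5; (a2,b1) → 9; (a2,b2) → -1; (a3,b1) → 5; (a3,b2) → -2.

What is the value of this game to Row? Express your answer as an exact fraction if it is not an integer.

Row minima: a1 → -3, a2 → -1, a3 → -2; maximin = -1.
Column maxima: b1 → 9, b2 → 5; minimax = 5.
-1 ≠ 5, so there is no saddle point; optimal play is mixed.
a3 is strictly dominated by a2, so Row never plays it.
On the remaining 2×2 (a1, a2 vs b1, b2):
Let Row play a1 with probability p. Expected payoff against b1: (-3)p + 9(1−p) = −12p + 9; against b2: 5p + (-1)(1−p) = 6p − 1.
Setting these equal: −12p + 9 = 6p − 1 ⇒ −18p = -10 ⇒ p = 5/9, and the value is (-12)·(5/9) + 9 = 7/3.
For Column: with q = P(b1), equating a1's and a2's payoffs gives −8q + 5 = 10q − 1 ⇒ q = 1/3.

7/3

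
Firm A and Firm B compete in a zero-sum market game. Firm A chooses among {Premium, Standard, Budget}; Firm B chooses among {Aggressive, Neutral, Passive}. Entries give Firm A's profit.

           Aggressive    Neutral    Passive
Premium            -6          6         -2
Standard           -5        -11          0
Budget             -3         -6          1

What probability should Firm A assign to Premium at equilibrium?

1/5

Row minima: Premium → -6, Standard → -11, Budget → -6; maximin = -6.
Column maxima: Aggressive → -3, Neutral → 6, Passive → 1; minimax = -3.
-6 ≠ -3, so there is no saddle point; optimal play is mixed.
Standard is strictly dominated by Budget, so Firm A never plays it.
Passive is strictly dominated by Aggressive (it gives Firm A strictly more in every row), so Firm B never plays it.
On the remaining 2×2 (Premium, Budget vs Aggressive, Neutral):
Let Firm A play Premium with probability p. Expected payoff against Aggressive: (-6)p + (-3)(1−p) = −3p − 3; against Neutral: 6p + (-6)(1−p) = 12p − 6.
Setting these equal: −3p − 3 = 12p − 6 ⇒ −15p = -3 ⇒ p = 1/5, and the value is (-3)·(1/5) − 3 = -18/5.
For Firm B: with q = P(Aggressive), equating Premium's and Budget's payoffs gives −12q + 6 = 3q − 6 ⇒ q = 4/5.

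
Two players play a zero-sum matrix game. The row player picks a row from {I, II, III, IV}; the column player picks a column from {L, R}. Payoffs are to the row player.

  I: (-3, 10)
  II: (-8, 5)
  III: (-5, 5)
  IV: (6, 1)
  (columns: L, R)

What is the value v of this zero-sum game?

Row minima: I → -3, II → -8, III → -5, IV → 1; maximin = 1.
Column maxima: L → 6, R → 10; minimax = 6.
1 ≠ 6, so there is no saddle point; optimal play is mixed.
II is strictly dominated by I, so the row player never plays it.
III is strictly dominated by I, so the row player never plays it.
On the remaining 2×2 (I, IV vs L, R):
Let the row player play I with probability p. Expected payoff against L: (-3)p + 6(1−p) = −9p + 6; against R: 10p + 1(1−p) = 9p + 1.
Setting these equal: −9p + 6 = 9p + 1 ⇒ −18p = -5 ⇒ p = 5/18, and the value is (-9)·(5/18) + 6 = 7/2.
For the column player: with q = P(L), equating I's and IV's payoffs gives −13q + 10 = 5q + 1 ⇒ q = 1/2.

7/2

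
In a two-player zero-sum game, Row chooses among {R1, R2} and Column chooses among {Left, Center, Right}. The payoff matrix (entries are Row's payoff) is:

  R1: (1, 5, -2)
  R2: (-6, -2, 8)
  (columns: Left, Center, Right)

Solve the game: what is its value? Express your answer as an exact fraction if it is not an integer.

Row minima: R1 → -2, R2 → -6; maximin = -2.
Column maxima: Left → 1, Center → 5, Right → 8; minimax = 1.
-2 ≠ 1, so there is no saddle point; optimal play is mixed.
Center is strictly dominated by Left (it gives Row strictly more in every row), so Column never plays it.
On the remaining 2×2 (R1, R2 vs Left, Right):
Let Row play R1 with probability p. Expected payoff against Left: 1p + (-6)(1−p) = 7p − 6; against Right: (-2)p + 8(1−p) = −10p + 8.
Setting these equal: 7p − 6 = −10p + 8 ⇒ 17p = 14 ⇒ p = 14/17, and the value is (7)·(14/17) − 6 = -4/17.
For Column: with q = P(Left), equating R1's and R2's payoffs gives 3q − 2 = −14q + 8 ⇒ q = 10/17.

-4/17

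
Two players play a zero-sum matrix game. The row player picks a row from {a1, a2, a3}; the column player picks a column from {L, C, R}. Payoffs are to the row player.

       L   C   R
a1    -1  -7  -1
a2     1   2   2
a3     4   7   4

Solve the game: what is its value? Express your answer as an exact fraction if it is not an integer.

Row minima: a1 → -7, a2 → 1, a3 → 4; maximin = 4.
Column maxima: L → 4, C → 7, R → 4; minimax = 4.
Since maximin = minimax = 4, there is a saddle point and the value is 4.

4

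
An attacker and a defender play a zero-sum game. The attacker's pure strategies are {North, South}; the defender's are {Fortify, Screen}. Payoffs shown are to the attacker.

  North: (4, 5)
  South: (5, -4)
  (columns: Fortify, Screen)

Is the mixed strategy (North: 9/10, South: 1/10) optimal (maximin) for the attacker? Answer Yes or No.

Against Fortify this mix gives (9/10)·4 + (1/10)·5 = 41/10.
Against Screen this mix gives (9/10)·5 + (1/10)·(-4) = 41/10.
All of the defender's active replies (Fortify, Screen) yield 41/10, and no column does worse for the attacker. The mix makes the defender indifferent and guarantees 41/10, so it is optimal.

Yes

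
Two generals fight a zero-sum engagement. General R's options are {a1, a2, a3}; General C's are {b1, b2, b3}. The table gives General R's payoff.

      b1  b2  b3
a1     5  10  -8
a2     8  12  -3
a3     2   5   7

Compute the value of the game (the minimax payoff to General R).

31/8

Row minima: a1 → -8, a2 → -3, a3 → 2; maximin = 2.
Column maxima: b1 → 8, b2 → 12, b3 → 7; minimax = 7.
2 ≠ 7, so there is no saddle point; optimal play is mixed.
a1 is strictly dominated by a2, so General R never plays it.
b2 is strictly dominated by b1 (it gives General R strictly more in every row), so General C never plays it.
On the remaining 2×2 (a2, a3 vs b1, b3):
Let General R play a2 with probability p. Expected payoff against b1: 8p + 2(1−p) = 6p + 2; against b3: (-3)p + 7(1−p) = −10p + 7.
Setting these equal: 6p + 2 = −10p + 7 ⇒ 16p = 5 ⇒ p = 5/16, and the value is (6)·(5/16) + 2 = 31/8.
For General C: with q = P(b1), equating a2's and a3's payoffs gives 11q − 3 = −5q + 7 ⇒ q = 5/8.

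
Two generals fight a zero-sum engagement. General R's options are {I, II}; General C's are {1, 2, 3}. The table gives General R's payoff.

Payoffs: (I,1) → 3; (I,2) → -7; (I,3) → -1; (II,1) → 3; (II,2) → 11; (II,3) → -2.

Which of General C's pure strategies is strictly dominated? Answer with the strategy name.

1

3 holds General R's payoff strictly below 1 in every row: -1 < 3, -2 < 3.
So 1 is strictly dominated for General C.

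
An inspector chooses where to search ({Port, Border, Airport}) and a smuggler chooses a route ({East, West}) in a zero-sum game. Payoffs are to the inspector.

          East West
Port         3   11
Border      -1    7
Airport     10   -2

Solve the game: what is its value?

Row minima: Port → 3, Border → -1, Airport → -2; maximin = 3.
Column maxima: East → 10, West → 11; minimax = 10.
3 ≠ 10, so there is no saddle point; optimal play is mixed.
Border is strictly dominated by Port, so the inspector never plays it.
On the remaining 2×2 (Port, Airport vs East, West):
Let the inspector play Port with probability p. Expected payoff against East: 3p + 10(1−p) = −7p + 10; against West: 11p + (-2)(1−p) = 13p − 2.
Setting these equal: −7p + 10 = 13p − 2 ⇒ −20p = -12 ⇒ p = 3/5, and the value is (-7)·(3/5) + 10 = 29/5.
For the smuggler: with q = P(East), equating Port's and Airport's payoffs gives −8q + 11 = 12q − 2 ⇒ q = 13/20.

29/5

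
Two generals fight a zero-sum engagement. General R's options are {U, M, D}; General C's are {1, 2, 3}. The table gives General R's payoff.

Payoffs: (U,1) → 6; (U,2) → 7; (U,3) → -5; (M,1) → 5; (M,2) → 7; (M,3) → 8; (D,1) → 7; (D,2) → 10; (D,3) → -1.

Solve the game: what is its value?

61/11

Row minima: U → -5, M → 5, D → -1; maximin = 5.
Column maxima: 1 → 7, 2 → 10, 3 → 8; minimax = 7.
5 ≠ 7, so there is no saddle point; optimal play is mixed.
U is strictly dominated by D, so General R never plays it.
2 is strictly dominated by 1 (it gives General R strictly more in every row), so General C never plays it.
On the remaining 2×2 (M, D vs 1, 3):
Let General R play M with probability p. Expected payoff against 1: 5p + 7(1−p) = −2p + 7; against 3: 8p + (-1)(1−p) = 9p − 1.
Setting these equal: −2p + 7 = 9p − 1 ⇒ −11p = -8 ⇒ p = 8/11, and the value is (-2)·(8/11) + 7 = 61/11.
For General C: with q = P(1), equating M's and D's payoffs gives −3q + 8 = 8q − 1 ⇒ q = 9/11.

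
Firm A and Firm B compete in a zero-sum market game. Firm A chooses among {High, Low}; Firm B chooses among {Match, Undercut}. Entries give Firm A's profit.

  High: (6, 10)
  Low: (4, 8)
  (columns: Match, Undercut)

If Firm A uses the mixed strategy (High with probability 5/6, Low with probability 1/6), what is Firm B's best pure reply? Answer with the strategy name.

Match

If Firm B plays Match, Firm A's expected payoff is (5/6)·6 + (1/6)·4 = 17/3.
If Firm B plays Undercut, Firm A's expected payoff is (5/6)·10 + (1/6)·8 = 29/3.
Firm B minimizes Firm A's payoff; the smallest is 17/3, so the best response is Match.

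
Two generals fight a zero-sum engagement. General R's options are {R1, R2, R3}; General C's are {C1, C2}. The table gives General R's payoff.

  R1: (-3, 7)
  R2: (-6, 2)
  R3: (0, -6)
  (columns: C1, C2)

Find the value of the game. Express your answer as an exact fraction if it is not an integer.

-9/8

Row minima: R1 → -3, R2 → -6, R3 → -6; maximin = -3.
Column maxima: C1 → 0, C2 → 7; minimax = 0.
-3 ≠ 0, so there is no saddle point; optimal play is mixed.
R2 is strictly dominated by R1, so General R never plays it.
On the remaining 2×2 (R1, R3 vs C1, C2):
Let General R play R1 with probability p. Expected payoff against C1: (-3)p + 0(1−p) = −3p; against C2: 7p + (-6)(1−p) = 13p − 6.
Setting these equal: −3p = 13p − 6 ⇒ −16p = -6 ⇒ p = 3/8, and the value is (-3)·(3/8) = -9/8.
For General C: with q = P(C1), equating R1's and R3's payoffs gives −10q + 7 = 6q − 6 ⇒ q = 13/16.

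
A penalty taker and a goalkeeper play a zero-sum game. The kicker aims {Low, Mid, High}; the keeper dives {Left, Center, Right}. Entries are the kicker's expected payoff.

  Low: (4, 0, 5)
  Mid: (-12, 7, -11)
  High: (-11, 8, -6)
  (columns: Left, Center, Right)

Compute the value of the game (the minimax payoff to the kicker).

Row minima: Low → 0, Mid → -12, High → -11; maximin = 0.
Column maxima: Left → 4, Center → 8, Right → 5; minimax = 4.
0 ≠ 4, so there is no saddle point; optimal play is mixed.
Mid is strictly dominated by High, so the kicker never plays it.
Right is strictly dominated by Left (it gives the kicker strictly more in every row), so the keeper never plays it.
On the remaining 2×2 (Low, High vs Left, Center):
Let the kicker play Low with probability p. Expected payoff against Left: 4p + (-11)(1−p) = 15p − 11; against Center: 0p + 8(1−p) = −8p + 8.
Setting these equal: 15p − 11 = −8p + 8 ⇒ 23p = 19 ⇒ p = 19/23, and the value is (15)·(19/23) − 11 = 32/23.
For the keeper: with q = P(Left), equating Low's and High's payoffs gives 4q = −19q + 8 ⇒ q = 8/23.

32/23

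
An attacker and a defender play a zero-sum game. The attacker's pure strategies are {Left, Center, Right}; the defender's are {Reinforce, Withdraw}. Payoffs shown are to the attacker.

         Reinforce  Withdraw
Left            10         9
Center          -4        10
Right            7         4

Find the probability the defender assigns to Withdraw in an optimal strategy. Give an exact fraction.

14/15

Row minima: Left → 9, Center → -4, Right → 4; maximin = 9.
Column maxima: Reinforce → 10, Withdraw → 10; minimax = 10.
9 ≠ 10, so there is no saddle point; optimal play is mixed.
Right is strictly dominated by Left, so the attacker never plays it.
On the remaining 2×2 (Left, Center vs Reinforce, Withdraw):
Let the attacker play Left with probability p. Expected payoff against Reinforce: 10p + (-4)(1−p) = 14p − 4; against Withdraw: 9p + 10(1−p) = −p + 10.
Setting these equal: 14p − 4 = −p + 10 ⇒ 15p = 14 ⇒ p = 14/15, and the value is (14)·(14/15) − 4 = 136/15.
For the defender: with q = P(Reinforce), equating Left's and Center's payoffs gives q + 9 = −14q + 10 ⇒ q = 1/15.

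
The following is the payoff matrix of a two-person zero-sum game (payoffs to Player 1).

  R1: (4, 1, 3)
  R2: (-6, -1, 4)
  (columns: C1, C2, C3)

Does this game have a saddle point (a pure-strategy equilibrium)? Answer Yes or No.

Yes

Row minima: R1 → 1, R2 → -6; maximin = 1.
Column maxima: C1 → 4, C2 → 1, C3 → 4; minimax = 1.
maximin = minimax = 1, so a saddle point exists.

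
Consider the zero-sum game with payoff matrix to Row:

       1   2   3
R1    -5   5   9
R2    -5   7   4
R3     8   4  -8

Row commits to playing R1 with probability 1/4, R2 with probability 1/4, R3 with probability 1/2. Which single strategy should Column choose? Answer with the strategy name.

3

If Column plays 1, Row's expected payoff is (1/4)·(-5) + (1/4)·(-5) + (1/2)·8 = 3/2.
If Column plays 2, Row's expected payoff is (1/4)·5 + (1/4)·7 + (1/2)·4 = 5.
If Column plays 3, Row's expected payoff is (1/4)·9 + (1/4)·4 + (1/2)·(-8) = -3/4.
Column minimizes Row's payoff; the smallest is -3/4, so the best response is 3.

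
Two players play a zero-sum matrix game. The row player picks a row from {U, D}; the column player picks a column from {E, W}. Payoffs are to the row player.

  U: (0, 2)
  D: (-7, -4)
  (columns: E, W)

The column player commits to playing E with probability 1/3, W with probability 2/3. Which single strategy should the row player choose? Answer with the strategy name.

U

Expected payoff of U: (1/3)·0 + (2/3)·2 = 4/3.
Expected payoff of D: (1/3)·(-7) + (2/3)·(-4) = -5.
The largest is 4/3, so the row player's best response is U.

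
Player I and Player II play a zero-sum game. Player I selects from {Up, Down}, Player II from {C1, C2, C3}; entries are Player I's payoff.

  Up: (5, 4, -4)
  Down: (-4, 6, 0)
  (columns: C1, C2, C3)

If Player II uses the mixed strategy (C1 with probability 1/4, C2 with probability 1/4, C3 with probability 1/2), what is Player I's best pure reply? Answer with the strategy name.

Down

Expected payoff of Up: (1/4)·5 + (1/4)·4 + (1/2)·(-4) = 1/4.
Expected payoff of Down: (1/4)·(-4) + (1/4)·6 + (1/2)·0 = 1/2.
The largest is 1/2, so Player I's best response is Down.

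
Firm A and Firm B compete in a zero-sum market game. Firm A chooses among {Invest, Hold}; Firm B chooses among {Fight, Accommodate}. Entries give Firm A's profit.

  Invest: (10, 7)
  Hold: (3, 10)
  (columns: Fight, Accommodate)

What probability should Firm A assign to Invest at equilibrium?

7/10

Row minima: Invest → 7, Hold → 3; maximin = 7.
Column maxima: Fight → 10, Accommodate → 10; minimax = 10.
7 ≠ 10, so there is no saddle point; optimal play is mixed.
Let Firm A play Invest with probability p. Expected payoff against Fight: 10p + 3(1−p) = 7p + 3; against Accommodate: 7p + 10(1−p) = −3p + 10.
Setting these equal: 7p + 3 = −3p + 10 ⇒ 10p = 7 ⇒ p = 7/10, and the value is (7)·(7/10) + 3 = 79/10.
For Firm B: with q = P(Fight), equating Invest's and Hold's payoffs gives 3q + 7 = −7q + 10 ⇒ q = 3/10.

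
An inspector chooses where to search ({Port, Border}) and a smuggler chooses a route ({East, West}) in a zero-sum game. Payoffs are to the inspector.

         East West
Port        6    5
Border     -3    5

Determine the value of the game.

5

Row minima: Port → 5, Border → -3; maximin = 5.
Column maxima: East → 6, West → 5; minimax = 5.
Since maximin = minimax = 5, there is a saddle point and the value is 5.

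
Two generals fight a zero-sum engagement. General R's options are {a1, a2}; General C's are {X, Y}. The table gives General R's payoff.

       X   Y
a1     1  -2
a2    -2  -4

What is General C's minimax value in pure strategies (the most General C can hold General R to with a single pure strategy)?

Column maxima: X → 1, Y → -2.
The smallest of these is -2.

-2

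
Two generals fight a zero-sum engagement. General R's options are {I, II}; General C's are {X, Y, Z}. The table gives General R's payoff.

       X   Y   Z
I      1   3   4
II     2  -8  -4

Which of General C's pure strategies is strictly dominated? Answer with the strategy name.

Z

Y holds General R's payoff strictly below Z in every row: 3 < 4, -8 < -4.
So Z is strictly dominated for General C.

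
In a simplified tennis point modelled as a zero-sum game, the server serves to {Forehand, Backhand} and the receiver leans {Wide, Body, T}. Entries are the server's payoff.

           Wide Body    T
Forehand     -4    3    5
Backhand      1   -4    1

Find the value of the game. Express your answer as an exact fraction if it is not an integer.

Row minima: Forehand → -4, Backhand → -4; maximin = -4.
Column maxima: Wide → 1, Body → 3, T → 5; minimax = 1.
-4 ≠ 1, so there is no saddle point; optimal play is mixed.
T is strictly dominated by Body (it gives the server strictly more in every row), so the receiver never plays it.
On the remaining 2×2 (Forehand, Backhand vs Wide, Body):
Let the server play Forehand with probability p. Expected payoff against Wide: (-4)p + 1(1−p) = −5p + 1; against Body: 3p + (-4)(1−p) = 7p − 4.
Setting these equal: −5p + 1 = 7p − 4 ⇒ −12p = -5 ⇒ p = 5/12, and the value is (-5)·(5/12) + 1 = -13/12.
For the receiver: with q = P(Wide), equating Forehand's and Backhand's payoffs gives −7q + 3 = 5q − 4 ⇒ q = 7/12.

-13/12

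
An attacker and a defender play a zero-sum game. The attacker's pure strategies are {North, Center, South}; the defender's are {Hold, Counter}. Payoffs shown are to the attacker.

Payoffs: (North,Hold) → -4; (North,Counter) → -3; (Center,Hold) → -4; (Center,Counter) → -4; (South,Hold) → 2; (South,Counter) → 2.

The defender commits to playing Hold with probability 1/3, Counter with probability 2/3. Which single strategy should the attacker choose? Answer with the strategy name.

South

Expected payoff of North: (1/3)·(-4) + (2/3)·(-3) = -10/3.
Expected payoff of Center: (1/3)·(-4) + (2/3)·(-4) = -4.
Expected payoff of South: (1/3)·2 + (2/3)·2 = 2.
The largest is 2, so the attacker's best response is South.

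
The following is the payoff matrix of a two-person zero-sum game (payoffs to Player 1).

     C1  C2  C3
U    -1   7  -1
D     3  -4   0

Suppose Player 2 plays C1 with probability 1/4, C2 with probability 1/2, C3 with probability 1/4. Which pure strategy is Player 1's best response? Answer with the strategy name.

U

Expected payoff of U: (1/4)·(-1) + (1/2)·7 + (1/4)·(-1) = 3.
Expected payoff of D: (1/4)·3 + (1/2)·(-4) + (1/4)·0 = -5/4.
The largest is 3, so Player 1's best response is U.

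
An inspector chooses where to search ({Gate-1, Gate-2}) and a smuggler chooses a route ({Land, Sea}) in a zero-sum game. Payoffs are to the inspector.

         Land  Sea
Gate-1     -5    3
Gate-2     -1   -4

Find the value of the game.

Row minima: Gate-1 → -5, Gate-2 → -4; maximin = -4.
Column maxima: Land → -1, Sea → 3; minimax = -1.
-4 ≠ -1, so there is no saddle point; optimal play is mixed.
Let the inspector play Gate-1 with probability p. Expected payoff against Land: (-5)p + (-1)(1−p) = −4p − 1; against Sea: 3p + (-4)(1−p) = 7p − 4.
Setting these equal: −4p − 1 = 7p − 4 ⇒ −11p = -3 ⇒ p = 3/11, and the value is (-4)·(3/11) − 1 = -23/11.
For the smuggler: with q = P(Land), equating Gate-1's and Gate-2's payoffs gives −8q + 3 = 3q − 4 ⇒ q = 7/11.

-23/11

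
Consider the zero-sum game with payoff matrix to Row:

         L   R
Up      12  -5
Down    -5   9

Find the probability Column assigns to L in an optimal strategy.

14/31

Row minima: Up → -5, Down → -5; maximin = -5.
Column maxima: L → 12, R → 9; minimax = 9.
-5 ≠ 9, so there is no saddle point; optimal play is mixed.
Let Row play Up with probability p. Expected payoff against L: 12p + (-5)(1−p) = 17p − 5; against R: (-5)p + 9(1−p) = −14p + 9.
Setting these equal: 17p − 5 = −14p + 9 ⇒ 31p = 14 ⇒ p = 14/31, and the value is (17)·(14/31) − 5 = 83/31.
For Column: with q = P(L), equating Up's and Down's payoffs gives 17q − 5 = −14q + 9 ⇒ q = 14/31.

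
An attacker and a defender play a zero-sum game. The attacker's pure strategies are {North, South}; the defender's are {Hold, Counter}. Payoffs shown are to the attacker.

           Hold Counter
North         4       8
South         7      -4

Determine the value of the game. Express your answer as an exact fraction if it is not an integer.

Row minima: North → 4, South → -4; maximin = 4.
Column maxima: Hold → 7, Counter → 8; minimax = 7.
4 ≠ 7, so there is no saddle point; optimal play is mixed.
Let the attacker play North with probability p. Expected payoff against Hold: 4p + 7(1−p) = −3p + 7; against Counter: 8p + (-4)(1−p) = 12p − 4.
Setting these equal: −3p + 7 = 12p − 4 ⇒ −15p = -11 ⇒ p = 11/15, and the value is (-3)·(11/15) + 7 = 24/5.
For the defender: with q = P(Hold), equating North's and South's payoffs gives −4q + 8 = 11q − 4 ⇒ q = 4/5.

24/5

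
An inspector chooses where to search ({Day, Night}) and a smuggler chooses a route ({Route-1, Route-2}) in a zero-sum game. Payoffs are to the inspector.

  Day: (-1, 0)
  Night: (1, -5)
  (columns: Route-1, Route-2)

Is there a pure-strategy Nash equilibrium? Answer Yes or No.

No

Row minima: Day → -1, Night → -5; maximin = -1.
Column maxima: Route-1 → 1, Route-2 → 0; minimax = 0.
-1 ≠ 0, so no pure-strategy equilibrium exists.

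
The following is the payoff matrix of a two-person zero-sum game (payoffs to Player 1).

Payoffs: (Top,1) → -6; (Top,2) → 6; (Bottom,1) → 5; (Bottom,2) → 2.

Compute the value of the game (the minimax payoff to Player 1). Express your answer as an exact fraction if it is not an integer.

14/5

Row minima: Top → -6, Bottom → 2; maximin = 2.
Column maxima: 1 → 5, 2 → 6; minimax = 5.
2 ≠ 5, so there is no saddle point; optimal play is mixed.
Let Player 1 play Top with probability p. Expected payoff against 1: (-6)p + 5(1−p) = −11p + 5; against 2: 6p + 2(1−p) = 4p + 2.
Setting these equal: −11p + 5 = 4p + 2 ⇒ −15p = -3 ⇒ p = 1/5, and the value is (-11)·(1/5) + 5 = 14/5.
For Player 2: with q = P(1), equating Top's and Bottom's payoffs gives −12q + 6 = 3q + 2 ⇒ q = 4/15.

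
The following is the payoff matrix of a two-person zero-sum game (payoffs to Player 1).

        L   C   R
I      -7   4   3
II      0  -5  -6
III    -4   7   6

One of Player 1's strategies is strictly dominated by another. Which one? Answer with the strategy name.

III gives a strictly higher payoff than I against every column: -4 > -7, 7 > 4, 6 > 3.
So I is strictly dominated and Player 1 never plays it.

I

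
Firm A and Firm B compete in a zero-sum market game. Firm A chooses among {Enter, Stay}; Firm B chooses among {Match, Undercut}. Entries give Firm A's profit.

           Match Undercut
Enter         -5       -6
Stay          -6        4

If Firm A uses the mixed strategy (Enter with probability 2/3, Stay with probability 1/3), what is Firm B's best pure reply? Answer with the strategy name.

Match

If Firm B plays Match, Firm A's expected payoff is (2/3)·(-5) + (1/3)·(-6) = -16/3.
If Firm B plays Undercut, Firm A's expected payoff is (2/3)·(-6) + (1/3)·4 = -8/3.
Firm B minimizes Firm A's payoff; the smallest is -16/3, so the best response is Match.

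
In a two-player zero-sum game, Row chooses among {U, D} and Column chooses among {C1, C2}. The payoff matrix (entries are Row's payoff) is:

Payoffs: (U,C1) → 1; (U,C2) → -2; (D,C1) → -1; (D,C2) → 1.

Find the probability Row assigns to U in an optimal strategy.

Row minima: U → -2, D → -1; maximin = -1.
Column maxima: C1 → 1, C2 → 1; minimax = 1.
-1 ≠ 1, so there is no saddle point; optimal play is mixed.
Let Row play U with probability p. Expected payoff against C1: 1p + (-1)(1−p) = 2p − 1; against C2: (-2)p + 1(1−p) = −3p + 1.
Setting these equal: 2p − 1 = −3p + 1 ⇒ 5p = 2 ⇒ p = 2/5, and the value is (2)·(2/5) − 1 = -1/5.
For Column: with q = P(C1), equating U's and D's payoffs gives 3q − 2 = −2q + 1 ⇒ q = 3/5.

2/5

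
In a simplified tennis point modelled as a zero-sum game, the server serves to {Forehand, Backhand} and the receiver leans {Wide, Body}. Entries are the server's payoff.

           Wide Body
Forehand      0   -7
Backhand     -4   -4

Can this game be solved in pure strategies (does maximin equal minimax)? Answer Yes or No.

Yes

Row minima: Forehand → -7, Backhand → -4; maximin = -4.
Column maxima: Wide → 0, Body → -4; minimax = -4.
maximin = minimax = -4, so a saddle point exists.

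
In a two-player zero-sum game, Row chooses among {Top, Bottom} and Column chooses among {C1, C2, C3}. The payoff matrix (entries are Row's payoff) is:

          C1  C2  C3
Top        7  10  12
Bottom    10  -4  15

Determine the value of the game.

Row minima: Top → 7, Bottom → -4; maximin = 7.
Column maxima: C1 → 10, C2 → 10, C3 → 15; minimax = 10.
7 ≠ 10, so there is no saddle point; optimal play is mixed.
C3 is strictly dominated by C1 (it gives Row strictly more in every row), so Column never plays it.
On the remaining 2×2 (Top, Bottom vs C1, C2):
Let Row play Top with probability p. Expected payoff against C1: 7p + 10(1−p) = −3p + 10; against C2: 10p + (-4)(1−p) = 14p − 4.
Setting these equal: −3p + 10 = 14p − 4 ⇒ −17p = -14 ⇒ p = 14/17, and the value is (-3)·(14/17) + 10 = 128/17.
For Column: with q = P(C1), equating Top's and Bottom's payoffs gives −3q + 10 = 14q − 4 ⇒ q = 14/17.

128/17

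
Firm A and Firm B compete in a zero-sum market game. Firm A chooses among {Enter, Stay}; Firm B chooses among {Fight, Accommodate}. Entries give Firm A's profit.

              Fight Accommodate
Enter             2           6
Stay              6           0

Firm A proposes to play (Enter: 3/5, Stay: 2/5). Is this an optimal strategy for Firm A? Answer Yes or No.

Against Fight this mix gives (3/5)·2 + (2/5)·6 = 18/5.
Against Accommodate this mix gives (3/5)·6 + (2/5)·0 = 18/5.
All of Firm B's active replies (Fight, Accommodate) yield 18/5, and no column does worse for Firm A. The mix makes Firm B indifferent and guarantees 18/5, so it is optimal.

Yes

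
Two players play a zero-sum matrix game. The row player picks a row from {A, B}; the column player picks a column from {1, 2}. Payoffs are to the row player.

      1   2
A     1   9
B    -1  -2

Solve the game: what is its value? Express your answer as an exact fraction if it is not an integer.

Row minima: A → 1, B → -2; maximin = 1.
Column maxima: 1 → 1, 2 → 9; minimax = 1.
Since maximin = minimax = 1, there is a saddle point and the value is 1.

1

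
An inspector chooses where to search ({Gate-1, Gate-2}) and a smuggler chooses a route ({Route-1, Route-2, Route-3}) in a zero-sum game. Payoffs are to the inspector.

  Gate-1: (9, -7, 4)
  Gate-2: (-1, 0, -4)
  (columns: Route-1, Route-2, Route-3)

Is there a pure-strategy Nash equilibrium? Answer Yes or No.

Row minima: Gate-1 → -7, Gate-2 → -4; maximin = -4.
Column maxima: Route-1 → 9, Route-2 → 0, Route-3 → 4; minimax = 0.
-4 ≠ 0, so no pure-strategy equilibrium exists.

No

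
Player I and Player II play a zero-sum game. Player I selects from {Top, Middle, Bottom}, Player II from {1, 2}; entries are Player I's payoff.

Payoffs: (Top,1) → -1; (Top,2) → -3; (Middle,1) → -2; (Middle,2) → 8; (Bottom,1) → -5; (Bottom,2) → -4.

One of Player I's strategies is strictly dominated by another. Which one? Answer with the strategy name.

Bottom

Top gives a strictly higher payoff than Bottom against every column: -1 > -5, -3 > -4.
So Bottom is strictly dominated and Player I never plays it.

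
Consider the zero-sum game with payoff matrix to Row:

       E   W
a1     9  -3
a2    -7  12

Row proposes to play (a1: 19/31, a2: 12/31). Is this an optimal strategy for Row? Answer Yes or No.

Yes

Against E this mix gives (19/31)·9 + (12/31)·(-7) = 87/31.
Against W this mix gives (19/31)·(-3) + (12/31)·12 = 87/31.
All of Column's active replies (E, W) yield 87/31, and no column does worse for Row. The mix makes Column indifferent and guarantees 87/31, so it is optimal.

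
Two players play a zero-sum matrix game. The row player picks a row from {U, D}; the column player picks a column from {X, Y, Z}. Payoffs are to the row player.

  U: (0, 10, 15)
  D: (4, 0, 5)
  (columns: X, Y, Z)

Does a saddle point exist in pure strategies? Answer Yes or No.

Row minima: U → 0, D → 0; maximin = 0.
Column maxima: X → 4, Y → 10, Z → 15; minimax = 4.
0 ≠ 4, so no pure-strategy equilibrium exists.

No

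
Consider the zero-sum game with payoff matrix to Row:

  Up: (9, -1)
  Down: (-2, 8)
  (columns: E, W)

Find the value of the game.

Row minima: Up → -1, Down → -2; maximin = -1.
Column maxima: E → 9, W → 8; minimax = 8.
-1 ≠ 8, so there is no saddle point; optimal play is mixed.
Let Row play Up with probability p. Expected payoff against E: 9p + (-2)(1−p) = 11p − 2; against W: (-1)p + 8(1−p) = −9p + 8.
Setting these equal: 11p − 2 = −9p + 8 ⇒ 20p = 10 ⇒ p = 1/2, and the value is (11)·(1/2) − 2 = 7/2.
For Column: with q = P(E), equating Up's and Down's payoffs gives 10q − 1 = −10q + 8 ⇒ q = 9/20.

7/2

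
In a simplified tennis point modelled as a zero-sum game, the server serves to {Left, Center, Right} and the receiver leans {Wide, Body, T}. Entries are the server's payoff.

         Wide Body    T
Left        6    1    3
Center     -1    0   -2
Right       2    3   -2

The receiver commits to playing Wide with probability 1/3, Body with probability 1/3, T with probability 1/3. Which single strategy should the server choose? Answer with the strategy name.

Expected payoff of Left: (1/3)·6 + (1/3)·1 + (1/3)·3 = 10/3.
Expected payoff of Center: (1/3)·(-1) + (1/3)·0 + (1/3)·(-2) = -1.
Expected payoff of Right: (1/3)·2 + (1/3)·3 + (1/3)·(-2) = 1.
The largest is 10/3, so the server's best response is Left.

Left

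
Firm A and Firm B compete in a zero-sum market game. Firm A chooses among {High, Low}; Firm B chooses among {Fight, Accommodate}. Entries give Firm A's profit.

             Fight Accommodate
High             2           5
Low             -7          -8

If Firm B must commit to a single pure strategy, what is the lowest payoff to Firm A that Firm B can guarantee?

2

Column maxima: Fight → 2, Accommodate → 5.
The smallest of these is 2.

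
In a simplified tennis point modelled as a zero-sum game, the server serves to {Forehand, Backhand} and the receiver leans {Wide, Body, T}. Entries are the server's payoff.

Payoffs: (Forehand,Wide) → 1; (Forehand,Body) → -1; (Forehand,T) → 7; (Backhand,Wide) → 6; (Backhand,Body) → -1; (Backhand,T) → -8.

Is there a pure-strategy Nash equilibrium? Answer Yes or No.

Row minima: Forehand → -1, Backhand → -8; maximin = -1.
Column maxima: Wide → 6, Body → -1, T → 7; minimax = -1.
maximin = minimax = -1, so a saddle point exists.

Yes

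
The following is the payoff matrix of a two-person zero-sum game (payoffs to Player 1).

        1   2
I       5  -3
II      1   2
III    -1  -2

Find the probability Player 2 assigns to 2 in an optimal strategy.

4/9

Row minima: I → -3, II → 1, III → -2; maximin = 1.
Column maxima: 1 → 5, 2 → 2; minimax = 2.
1 ≠ 2, so there is no saddle point; optimal play is mixed.
III is strictly dominated by II, so Player 1 never plays it.
On the remaining 2×2 (I, II vs 1, 2):
Let Player 1 play I with probability p. Expected payoff against 1: 5p + 1(1−p) = 4p + 1; against 2: (-3)p + 2(1−p) = −5p + 2.
Setting these equal: 4p + 1 = −5p + 2 ⇒ 9p = 1 ⇒ p = 1/9, and the value is (4)·(1/9) + 1 = 13/9.
For Player 2: with q = P(1), equating I's and II's payoffs gives 8q − 3 = −q + 2 ⇒ q = 5/9.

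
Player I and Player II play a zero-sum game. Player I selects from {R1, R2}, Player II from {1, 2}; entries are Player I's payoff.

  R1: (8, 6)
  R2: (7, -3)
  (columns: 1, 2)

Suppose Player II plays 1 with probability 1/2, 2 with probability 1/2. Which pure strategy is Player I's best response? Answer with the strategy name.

R1

Expected payoff of R1: (1/2)·8 + (1/2)·6 = 7.
Expected payoff of R2: (1/2)·7 + (1/2)·(-3) = 2.
The largest is 7, so Player I's best response is R1.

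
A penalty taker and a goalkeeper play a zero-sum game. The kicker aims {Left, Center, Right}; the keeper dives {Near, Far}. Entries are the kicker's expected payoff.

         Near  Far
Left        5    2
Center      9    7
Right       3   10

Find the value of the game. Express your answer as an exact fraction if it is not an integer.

Row minima: Left → 2, Center → 7, Right → 3; maximin = 7.
Column maxima: Near → 9, Far → 10; minimax = 9.
7 ≠ 9, so there is no saddle point; optimal play is mixed.
Left is strictly dominated by Center, so the kicker never plays it.
On the remaining 2×2 (Center, Right vs Near, Far):
Let the kicker play Center with probability p. Expected payoff against Near: 9p + 3(1−p) = 6p + 3; against Far: 7p + 10(1−p) = −3p + 10.
Setting these equal: 6p + 3 = −3p + 10 ⇒ 9p = 7 ⇒ p = 7/9, and the value is (6)·(7/9) + 3 = 23/3.
For the keeper: with q = P(Near), equating Center's and Right's payoffs gives 2q + 7 = −7q + 10 ⇒ q = 1/3.

23/3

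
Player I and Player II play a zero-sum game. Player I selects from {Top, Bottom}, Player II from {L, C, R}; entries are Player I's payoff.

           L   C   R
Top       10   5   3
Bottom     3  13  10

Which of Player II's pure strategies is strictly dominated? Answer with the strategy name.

R holds Player I's payoff strictly below C in every row: 3 < 5, 10 < 13.
So C is strictly dominated for Player II.

C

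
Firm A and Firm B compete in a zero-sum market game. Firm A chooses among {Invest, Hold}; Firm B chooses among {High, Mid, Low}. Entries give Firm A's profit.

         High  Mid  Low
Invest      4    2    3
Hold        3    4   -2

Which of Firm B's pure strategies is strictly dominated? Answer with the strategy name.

Low holds Firm A's payoff strictly below High in every row: 3 < 4, -2 < 3.
So High is strictly dominated for Firm B.

High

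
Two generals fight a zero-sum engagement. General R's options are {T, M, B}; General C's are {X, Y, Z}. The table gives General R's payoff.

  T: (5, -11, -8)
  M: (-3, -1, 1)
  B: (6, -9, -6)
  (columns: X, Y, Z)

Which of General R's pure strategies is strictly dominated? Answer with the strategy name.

T

B gives a strictly higher payoff than T against every column: 6 > 5, -9 > -11, -6 > -8.
So T is strictly dominated and General R never plays it.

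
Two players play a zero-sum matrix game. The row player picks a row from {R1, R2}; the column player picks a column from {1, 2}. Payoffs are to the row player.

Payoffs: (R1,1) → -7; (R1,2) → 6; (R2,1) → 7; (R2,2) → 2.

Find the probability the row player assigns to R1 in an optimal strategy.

Row minima: R1 → -7, R2 → 2; maximin = 2.
Column maxima: 1 → 7, 2 → 6; minimax = 6.
2 ≠ 6, so there is no saddle point; optimal play is mixed.
Let the row player play R1 with probability p. Expected payoff against 1: (-7)p + 7(1−p) = −14p + 7; against 2: 6p + 2(1−p) = 4p + 2.
Setting these equal: −14p + 7 = 4p + 2 ⇒ −18p = -5 ⇒ p = 5/18, and the value is (-14)·(5/18) + 7 = 28/9.
For the column player: with q = P(1), equating R1's and R2's payoffs gives −13q + 6 = 5q + 2 ⇒ q = 2/9.

5/18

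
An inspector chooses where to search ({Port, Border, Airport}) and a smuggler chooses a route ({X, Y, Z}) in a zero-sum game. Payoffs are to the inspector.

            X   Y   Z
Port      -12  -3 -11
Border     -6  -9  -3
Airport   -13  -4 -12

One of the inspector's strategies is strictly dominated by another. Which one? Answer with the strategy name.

Airport

Port gives a strictly higher payoff than Airport against every column: -12 > -13, -3 > -4, -11 > -12.
So Airport is strictly dominated and the inspector never plays it.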